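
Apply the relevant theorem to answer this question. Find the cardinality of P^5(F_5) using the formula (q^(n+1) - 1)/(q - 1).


P^5(F_5) has (q^(n+1) - 1)/(q - 1) points.
= 5^5 + 5^4 + 5^3 + 5^2 + 5^1 + 5^0
= 3125 + 625 + 125 + 25 + 5 + 1
= 3906

3906


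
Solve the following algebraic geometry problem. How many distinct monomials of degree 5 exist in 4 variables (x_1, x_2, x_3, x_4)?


The number of degree-5 monomials in 4 variables is C(d+n-1, n-1).
= C(5+4-1, 4-1) = C(8, 3)
= 56

56


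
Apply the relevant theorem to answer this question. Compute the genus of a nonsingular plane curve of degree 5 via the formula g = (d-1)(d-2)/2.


Using the genus formula for smooth plane curves:
g = (d-1)(d-2)/2
g = (5-1)(5-2)/2
g = 4*3/2
g = 12/2 = 6

6


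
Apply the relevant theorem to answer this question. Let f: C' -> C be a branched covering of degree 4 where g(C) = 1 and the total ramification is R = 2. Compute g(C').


Riemann-Hurwitz formula: 2g' - 2 = d(2g - 2) + R
Given: d = 4, g = 1, R = 2
2g' - 2 = 4*(2*1 - 2) + 2
2g' - 2 = 4*0 + 2
2g' - 2 = 0 + 2 = 2
2g' = 4
g' = 2

2


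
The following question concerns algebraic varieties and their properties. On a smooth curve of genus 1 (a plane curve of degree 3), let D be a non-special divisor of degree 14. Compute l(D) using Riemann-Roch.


First, compute the genus of a smooth plane curve of degree 3:
g = (d-1)(d-2)/2 = (3-1)(3-2)/2 = 1
For a non-special divisor D (i.e., h^1(D) = 0), Riemann-Roch gives:
l(D) = deg(D) - g + 1
Since deg(D) = 14 >= 2g - 1 = 1, D is non-special.
l(D) = 14 - 1 + 1 = 14

14


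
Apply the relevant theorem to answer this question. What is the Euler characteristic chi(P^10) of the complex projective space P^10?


The complex projective space P^10 has one cell in each even real dimension 0, 2, ..., 20.
The cohomology groups are H^{2k}(P^10) = Z for k = 0,...,10, and 0 otherwise.
Euler characteristic = sum of Betti numbers = 1 per even-dimensional cohomology group.
chi(P^10) = 10 + 1 = 11

11


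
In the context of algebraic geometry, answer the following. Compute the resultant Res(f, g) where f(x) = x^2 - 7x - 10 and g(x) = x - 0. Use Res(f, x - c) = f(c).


For Res(f, x - c), we evaluate f at x = c.
f(0) = 0^2 - 7*0 - 10
= 0 + 0 - 10
= 0 - 10 = -10
Res(f, g) = -10

-10


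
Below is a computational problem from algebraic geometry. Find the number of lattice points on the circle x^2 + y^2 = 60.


Systematically check integer values of x where x^2 <= 60.
For each valid x, check if 60 - x^2 is a perfect square.
Total integer solutions found: 0

0


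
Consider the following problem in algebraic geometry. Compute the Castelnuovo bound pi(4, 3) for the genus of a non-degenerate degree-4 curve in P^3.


Castelnuovo's bound: write d - 1 = m(r-1) + epsilon with 0 <= epsilon < r-1.
d - 1 = 4 - 1 = 3
r - 1 = 3 - 1 = 2
3 = 1*2 + 1, so m = 1, epsilon = 1
pi(d, r) = m(m-1)(r-1)/2 + m*epsilon
= 1*0*2/2 + 1*1
= 0/2 + 1
= 0 + 1 = 1

1


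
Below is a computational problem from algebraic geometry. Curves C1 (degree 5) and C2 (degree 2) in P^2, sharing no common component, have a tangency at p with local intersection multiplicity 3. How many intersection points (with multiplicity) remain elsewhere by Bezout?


By Bezout's theorem, the total intersection number is d1 * d2.
Total = 5 * 2 = 10
Intersection multiplicity at p = 3
Remaining intersections = 10 - 3 = 7

7


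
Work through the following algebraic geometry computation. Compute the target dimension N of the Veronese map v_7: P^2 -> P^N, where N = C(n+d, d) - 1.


The Veronese embedding v_d: P^n -> P^N maps each point to all
degree-d monomials in n+1 homogeneous coordinates.
N = C(n+d, d) - 1
N = C(2+7, 7) - 1
N = C(9, 7) - 1
C(9, 7) = 36
N = 36 - 1 = 35

35


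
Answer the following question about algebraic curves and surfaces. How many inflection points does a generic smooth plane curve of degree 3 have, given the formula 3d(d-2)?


For a general smooth plane curve C of degree d, the inflection points are
the intersection of C with its Hessian curve, which has degree 3(d-2).
By Bezout, the total intersection number is d * 3(d-2) = 3 * 3 = 9.
For a general curve every flex is ordinary, so each contributes
multiplicity 1 to C·Hess(C), and the number of distinct inflection
points is 3d(d-2).
Inflection points = 3*3*(3-2) = 3*3*1 = 9

9


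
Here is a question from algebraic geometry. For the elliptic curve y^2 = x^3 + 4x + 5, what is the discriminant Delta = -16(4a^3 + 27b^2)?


Compute each component:
4a^3 = 4*4^3 = 4*64 = 256
27b^2 = 27*5^2 = 27*25 = 675
4a^3 + 27b^2 = 256 + 675 = 931
Delta = -16*931 = -14896

-14896


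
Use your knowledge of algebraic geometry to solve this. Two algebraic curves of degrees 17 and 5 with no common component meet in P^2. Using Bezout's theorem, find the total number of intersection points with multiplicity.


Bezout's theorem states the intersection count equals the product of degrees.
Intersection count = 17 * 5 = 85

85


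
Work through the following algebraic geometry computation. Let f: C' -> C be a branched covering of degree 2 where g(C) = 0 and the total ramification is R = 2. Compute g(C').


Riemann-Hurwitz formula: 2g' - 2 = d(2g - 2) + R
Given: d = 2, g = 0, R = 2
2g' - 2 = 2*(2*0 - 2) + 2
2g' - 2 = 2*(-2) + 2
2g' - 2 = -4 + 2 = -2
2g' = 0
g' = 0

0


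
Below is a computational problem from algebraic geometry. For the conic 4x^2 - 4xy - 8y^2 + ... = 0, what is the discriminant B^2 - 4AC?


The discriminant of a conic Ax^2 + Bxy + Cy^2 + ... = 0 is B^2 - 4AC.
B^2 = (-4)^2 = 16
4AC = 4*4*(-8) = -128
Discriminant = 16 + 128 = 144

144


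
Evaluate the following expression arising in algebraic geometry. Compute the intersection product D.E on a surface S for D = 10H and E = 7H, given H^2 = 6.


Using bilinearity of the intersection pairing on a surface S:
(aH).(bH) = ab * (H.H)
We have H^2 = 6.
D.E = (10H).(7H) = 10*7*6
= 70*6
= 420

420


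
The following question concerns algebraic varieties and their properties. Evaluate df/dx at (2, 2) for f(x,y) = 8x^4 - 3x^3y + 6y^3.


df/dx = 4*8*x^3 + 3*(-3)*x^2*y
At (2,2): 4*8*2^3 + 3*(-3)*2^2*2
= 256 - 72
= 184

184


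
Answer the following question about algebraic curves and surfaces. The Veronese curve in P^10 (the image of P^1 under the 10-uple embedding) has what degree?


The rational normal curve in P^10 is the image of P^1 under the 10-uple Veronese.
A general hyperplane in P^10 pulls back to a degree-10 form on P^1, which has 10 zeros,
so the curve meets a general hyperplane in 10 points. Degree = 10.

10


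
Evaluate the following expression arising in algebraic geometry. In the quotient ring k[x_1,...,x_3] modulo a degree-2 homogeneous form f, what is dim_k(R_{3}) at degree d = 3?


For R = k[x_1,...,x_n]/(f) with f homogeneous of degree e:
The Hilbert series is (1 - t^e)/(1 - t)^n.
So h(d) = C(d+n-1, n-1) - C(d-e+n-1, n-1) for d >= e.
With n=3, e=2, d=3:
C(3+3-1, 3-1) = C(5, 2) = 10
C(3-2+3-1, 3-1) = C(3, 2) = 3
h(3) = 10 - 3 = 7

7


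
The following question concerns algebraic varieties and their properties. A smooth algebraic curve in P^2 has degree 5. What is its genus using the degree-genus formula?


Using the genus formula for smooth plane curves:
g = (d-1)(d-2)/2
g = (5-1)(5-2)/2
g = 4*3/2
g = 12/2 = 6

6


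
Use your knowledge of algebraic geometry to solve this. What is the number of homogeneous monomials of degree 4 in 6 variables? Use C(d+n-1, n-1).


The number of degree-4 monomials in 6 variables is C(d+n-1, n-1).
= C(4+6-1, 6-1) = C(9, 5)
= 126

126


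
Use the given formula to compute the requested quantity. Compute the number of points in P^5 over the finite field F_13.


P^5(F_13) has (q^(n+1) - 1)/(q - 1) points.
= 13^5 + 13^4 + 13^3 + 13^2 + 13^1 + 13^0
= 371293 + 28561 + 2197 + 169 + 13 + 1
= 402234

402234


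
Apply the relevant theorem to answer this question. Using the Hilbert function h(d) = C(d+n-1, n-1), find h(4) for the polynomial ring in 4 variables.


The Hilbert function for the polynomial ring in 4 variables is:
h(d) = C(d+n-1, n-1)
h(4) = C(4+4-1, 4-1) = C(7, 3)
= 7! / (3! * 4!)
= 35

35


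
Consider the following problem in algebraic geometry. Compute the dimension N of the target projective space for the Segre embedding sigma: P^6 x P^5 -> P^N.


The Segre embedding maps P^m x P^n into P^N via
all products of coordinates from each factor.
N = (m+1)(n+1) - 1
N = (6+1)(5+1) - 1
N = 7*6 - 1
N = 42 - 1 = 41

41


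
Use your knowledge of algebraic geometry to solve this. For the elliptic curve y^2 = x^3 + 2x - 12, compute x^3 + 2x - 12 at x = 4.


Compute x^3 + 2x - 12 at x = 4:
x^3 = 4^3 = 64
2*x = 2*4 = 8
Sum: 64 + 8 - 12 = 60

60


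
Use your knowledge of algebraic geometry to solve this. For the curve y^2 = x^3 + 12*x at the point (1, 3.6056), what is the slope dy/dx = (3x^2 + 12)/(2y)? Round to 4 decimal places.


Using implicit differentiation of y^2 = x^3 + 12*x:
2y * dy/dx = 3x^2 + 12
dy/dx = (3x^2 + 12)/(2y)
Numerator: 3*1^2 + 12 = 15
Denominator: 2*3.6056 = 7.2112
dy/dx = 15/7.2112 = 2.0801

2.0801


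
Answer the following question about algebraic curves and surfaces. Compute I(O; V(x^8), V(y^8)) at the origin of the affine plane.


The intersection multiplicity of V(x^a) and V(y^b) at the origin is:
I(O; V(x^8), V(y^8)) = dim_k(k[x,y]/(x^8, y^8))
A basis for k[x,y]/(x^8, y^8) is the set of monomials x^i * y^j
where 0 <= i < 8 and 0 <= j < 8.
The number of such monomials is 8 * 8 = 64

64


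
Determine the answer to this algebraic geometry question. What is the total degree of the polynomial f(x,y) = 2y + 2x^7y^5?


Examine each term for its total degree (sum of exponents).
  Term '2y' has total degree 0+1 = 1.
  Term '2x^7y^5' has total degree 7+5 = 12.
The maximum total degree among all terms is 12.

12


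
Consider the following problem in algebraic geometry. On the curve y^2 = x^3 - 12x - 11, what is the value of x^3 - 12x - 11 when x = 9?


Compute x^3 - 12x - 11 at x = 9:
x^3 = 9^3 = 729
(-12)*x = (-12)*9 = -108
Sum: 729 - 108 - 11 = 610

610


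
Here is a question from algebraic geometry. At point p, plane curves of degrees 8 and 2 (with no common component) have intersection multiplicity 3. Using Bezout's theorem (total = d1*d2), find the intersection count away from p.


By Bezout's theorem, the total intersection number is d1 * d2.
Total = 8 * 2 = 16
Intersection multiplicity at p = 3
Remaining intersections = 16 - 3 = 13

13


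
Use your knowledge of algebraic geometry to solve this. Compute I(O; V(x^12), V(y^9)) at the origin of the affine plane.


The intersection multiplicity of V(x^a) and V(y^b) at the origin is:
I(O; V(x^12), V(y^9)) = dim_k(k[x,y]/(x^12, y^9))
A basis for k[x,y]/(x^12, y^9) is the set of monomials x^i * y^j
where 0 <= i < 12 and 0 <= j < 9.
The number of such monomials is 12 * 9 = 108

108


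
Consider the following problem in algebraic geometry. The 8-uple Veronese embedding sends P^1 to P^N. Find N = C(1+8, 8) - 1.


The Veronese embedding v_d: P^n -> P^N maps each point to all
degree-d monomials in n+1 homogeneous coordinates.
N = C(n+d, d) - 1
N = C(1+8, 8) - 1
N = C(9, 8) - 1
C(9, 8) = 9
N = 9 - 1 = 8

8


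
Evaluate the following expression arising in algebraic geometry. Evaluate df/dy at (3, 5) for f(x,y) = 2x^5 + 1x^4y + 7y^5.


df/dy = 1*x^4 + 5*7*y^4
At (3,5): 1*3^4 + 5*7*5^4
= 81 + 21875
= 21956

21956


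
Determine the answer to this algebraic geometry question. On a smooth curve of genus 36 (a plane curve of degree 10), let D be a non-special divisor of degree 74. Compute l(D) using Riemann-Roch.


First, compute the genus of a smooth plane curve of degree 10:
g = (d-1)(d-2)/2 = (10-1)(10-2)/2 = 36
For a non-special divisor D (i.e., h^1(D) = 0), Riemann-Roch gives:
l(D) = deg(D) - g + 1
Since deg(D) = 74 >= 2g - 1 = 71, D is non-special.
l(D) = 74 - 36 + 1 = 39

39


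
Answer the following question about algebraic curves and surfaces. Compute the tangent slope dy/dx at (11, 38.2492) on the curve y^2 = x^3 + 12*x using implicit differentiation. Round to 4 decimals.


Using implicit differentiation of y^2 = x^3 + 12*x:
2y * dy/dx = 3x^2 + 12
dy/dx = (3x^2 + 12)/(2y)
Numerator: 3*11^2 + 12 = 375
Denominator: 2*38.2492 = 76.4984
dy/dx = 375/76.4984 = 4.9021

4.9021


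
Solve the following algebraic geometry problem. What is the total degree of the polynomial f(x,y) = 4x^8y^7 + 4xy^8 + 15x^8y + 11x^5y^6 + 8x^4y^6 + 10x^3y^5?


Examine each term for its total degree (sum of exponents).
  Term '4x^8y^7' has total degree 8+7 = 15.
  Term '4xy^8' has total degree 1+8 = 9.
  Term '15x^8y' has total degree 8+1 = 9.
  Term '11x^5y^6' has total degree 5+6 = 11.
  Term '8x^4y^6' has total degree 4+6 = 10.
  Term '10x^3y^5' has total degree 3+5 = 8.
The maximum total degree among all terms is 15.

15


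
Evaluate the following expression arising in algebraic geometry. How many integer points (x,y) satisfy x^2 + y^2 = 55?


Systematically check integer values of x where x^2 <= 55.
For each valid x, check if 55 - x^2 is a perfect square.
Total integer solutions found: 0

0


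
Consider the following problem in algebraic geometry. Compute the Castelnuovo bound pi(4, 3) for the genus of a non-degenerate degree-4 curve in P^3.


Castelnuovo's bound: write d - 1 = m(r-1) + epsilon with 0 <= epsilon < r-1.
d - 1 = 4 - 1 = 3
r - 1 = 3 - 1 = 2
3 = 1*2 + 1, so m = 1, epsilon = 1
pi(d, r) = m(m-1)(r-1)/2 + m*epsilon
= 1*0*2/2 + 1*1
= 0/2 + 1
= 0 + 1 = 1

1


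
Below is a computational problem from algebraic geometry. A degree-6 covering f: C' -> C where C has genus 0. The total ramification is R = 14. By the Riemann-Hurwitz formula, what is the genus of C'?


Riemann-Hurwitz formula: 2g' - 2 = d(2g - 2) + R
Given: d = 6, g = 0, R = 14
2g' - 2 = 6*(2*0 - 2) + 14
2g' - 2 = 6*(-2) + 14
2g' - 2 = -12 + 14 = 2
2g' = 4
g' = 2

2


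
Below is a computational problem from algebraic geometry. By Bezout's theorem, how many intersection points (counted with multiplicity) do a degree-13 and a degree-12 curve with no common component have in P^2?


Bezout's theorem states the intersection count equals the product of degrees.
Intersection count = 13 * 12 = 156

156


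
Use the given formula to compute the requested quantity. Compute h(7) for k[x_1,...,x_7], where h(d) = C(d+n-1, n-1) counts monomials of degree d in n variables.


The Hilbert function for the polynomial ring in 7 variables is:
h(d) = C(d+n-1, n-1)
h(7) = C(7+7-1, 7-1) = C(13, 6)
= 13! / (6! * 7!)
= 1716

1716


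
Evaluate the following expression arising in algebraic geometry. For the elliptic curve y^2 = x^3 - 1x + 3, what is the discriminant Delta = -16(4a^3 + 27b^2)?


Compute each component:
4a^3 = 4*(-1)^3 = 4*(-1) = -4
27b^2 = 27*3^2 = 27*9 = 243
4a^3 + 27b^2 = -4 + 243 = 239
Delta = -16*239 = -3824

-3824


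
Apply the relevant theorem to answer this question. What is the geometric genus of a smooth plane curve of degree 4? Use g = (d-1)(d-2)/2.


Using the genus formula for smooth plane curves:
g = (d-1)(d-2)/2
g = (4-1)(4-2)/2
g = 3*2/2
g = 6/2 = 3

3


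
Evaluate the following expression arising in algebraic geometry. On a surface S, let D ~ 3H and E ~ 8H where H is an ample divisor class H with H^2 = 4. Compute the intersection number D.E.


Using bilinearity of the intersection pairing on a surface S:
(aH).(bH) = ab * (H.H)
We have H^2 = 4.
D.E = (3H).(8H) = 3*8*4
= 24*4
= 96

96


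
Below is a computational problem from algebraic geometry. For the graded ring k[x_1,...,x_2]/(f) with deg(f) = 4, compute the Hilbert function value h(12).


For R = k[x_1,...,x_n]/(f) with f homogeneous of degree e:
The Hilbert series is (1 - t^e)/(1 - t)^n.
So h(d) = C(d+n-1, n-1) - C(d-e+n-1, n-1) for d >= e.
With n=2, e=4, d=12:
C(12+2-1, 2-1) = C(13, 1) = 13
C(12-4+2-1, 2-1) = C(9, 1) = 9
h(12) = 13 - 9 = 4

4


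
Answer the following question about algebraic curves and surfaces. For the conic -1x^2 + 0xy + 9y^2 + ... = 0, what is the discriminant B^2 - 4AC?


The discriminant of a conic Ax^2 + Bxy + Cy^2 + ... = 0 is B^2 - 4AC.
B^2 = 0^2 = 0
4AC = 4*(-1)*9 = -36
Discriminant = 0 + 36 = 36

36


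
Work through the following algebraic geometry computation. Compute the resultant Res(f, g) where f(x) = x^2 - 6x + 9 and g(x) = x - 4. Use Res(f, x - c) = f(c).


For Res(f, x - c), we evaluate f at x = c.
f(4) = 4^2 - 6*4 + 9
= 16 - 24 + 9
= -8 + 9 = 1
Res(f, g) = 1

1


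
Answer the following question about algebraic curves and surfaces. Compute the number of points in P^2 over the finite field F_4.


P^2(F_4) has (q^(n+1) - 1)/(q - 1) points.
= 4^2 + 4^1 + 4^0
= 16 + 4 + 1
= 21

21


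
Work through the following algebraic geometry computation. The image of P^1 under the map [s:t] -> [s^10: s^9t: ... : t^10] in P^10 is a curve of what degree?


The rational normal curve in P^10 is the image of P^1 under the 10-uple Veronese.
A general hyperplane in P^10 pulls back to a degree-10 form on P^1, which has 10 zeros,
so the curve meets a general hyperplane in 10 points. Degree = 10.

10


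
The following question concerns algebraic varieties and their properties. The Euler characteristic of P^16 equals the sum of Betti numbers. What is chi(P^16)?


The complex projective space P^16 has one cell in each even real dimension 0, 2, ..., 32.
The cohomology groups are H^{2k}(P^16) = Z for k = 0,...,16, and 0 otherwise.
Euler characteristic = sum of Betti numbers = 1 per even-dimensional cohomology group.
chi(P^16) = 16 + 1 = 17

17


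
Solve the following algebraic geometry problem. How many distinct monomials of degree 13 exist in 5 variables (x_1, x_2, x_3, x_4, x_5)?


The number of degree-13 monomials in 5 variables is C(d+n-1, n-1).
= C(13+5-1, 5-1) = C(17, 4)
= 2380

2380


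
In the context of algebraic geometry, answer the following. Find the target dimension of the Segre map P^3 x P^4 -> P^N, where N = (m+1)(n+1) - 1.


The Segre embedding maps P^m x P^n into P^N via
all products of coordinates from each factor.
N = (m+1)(n+1) - 1
N = (3+1)(4+1) - 1
N = 4*5 - 1
N = 20 - 1 = 19

19


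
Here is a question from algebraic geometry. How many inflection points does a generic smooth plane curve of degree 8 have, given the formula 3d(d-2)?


For a general smooth plane curve C of degree d, the inflection points are
the intersection of C with its Hessian curve, which has degree 3(d-2).
By Bezout, the total intersection number is d * 3(d-2) = 8 * 18 = 144.
For a general curve every flex is ordinary, so each contributes
multiplicity 1 to C·Hess(C), and the number of distinct inflection
points is 3d(d-2).
Inflection points = 3*8*(8-2) = 3*8*6 = 144

144


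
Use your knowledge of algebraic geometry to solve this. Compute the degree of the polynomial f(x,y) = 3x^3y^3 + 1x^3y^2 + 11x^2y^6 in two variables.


Examine each term for its total degree (sum of exponents).
  Term '3x^3y^3' has total degree 3+3 = 6.
  Term '1x^3y^2' has total degree 3+2 = 5.
  Term '11x^2y^6' has total degree 2+6 = 8.
The maximum total degree among all terms is 8.

8


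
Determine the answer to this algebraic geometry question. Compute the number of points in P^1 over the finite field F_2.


P^1(F_2) has (q^(n+1) - 1)/(q - 1) points.
= 2^1 + 2^0
= 2 + 1
= 3

3


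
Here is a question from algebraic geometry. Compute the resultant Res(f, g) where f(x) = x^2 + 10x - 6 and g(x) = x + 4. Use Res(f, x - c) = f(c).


For Res(f, x - c), we evaluate f at x = c.
f(-4) = (-4)^2 + 10*(-4) - 6
= 16 - 40 - 6
= -24 - 6 = -30
Res(f, g) = -30

-30


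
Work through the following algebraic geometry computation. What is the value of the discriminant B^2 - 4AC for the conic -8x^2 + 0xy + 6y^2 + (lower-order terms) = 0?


The discriminant of a conic Ax^2 + Bxy + Cy^2 + ... = 0 is B^2 - 4AC.
B^2 = 0^2 = 0
4AC = 4*(-8)*6 = -192
Discriminant = 0 + 192 = 192

192


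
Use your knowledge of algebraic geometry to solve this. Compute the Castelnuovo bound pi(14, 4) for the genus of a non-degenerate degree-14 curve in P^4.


Castelnuovo's bound: write d - 1 = m(r-1) + epsilon with 0 <= epsilon < r-1.
d - 1 = 14 - 1 = 13
r - 1 = 4 - 1 = 3
13 = 4*3 + 1, so m = 4, epsilon = 1
pi(d, r) = m(m-1)(r-1)/2 + m*epsilon
= 4*3*3/2 + 4*1
= 36/2 + 4
= 18 + 4 = 22

22


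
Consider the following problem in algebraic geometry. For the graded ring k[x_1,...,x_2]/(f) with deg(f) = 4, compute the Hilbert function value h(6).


For R = k[x_1,...,x_n]/(f) with f homogeneous of degree e:
The Hilbert series is (1 - t^e)/(1 - t)^n.
So h(d) = C(d+n-1, n-1) - C(d-e+n-1, n-1) for d >= e.
With n=2, e=4, d=6:
C(6+2-1, 2-1) = C(7, 1) = 7
C(6-4+2-1, 2-1) = C(3, 1) = 3
h(6) = 7 - 3 = 4

4


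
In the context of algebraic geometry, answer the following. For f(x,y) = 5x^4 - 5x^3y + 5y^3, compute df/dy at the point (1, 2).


df/dy = (-5)*x^3 + 3*5*y^2
At (1,2): (-5)*1^3 + 3*5*2^2
= -5 + 60
= 55

55


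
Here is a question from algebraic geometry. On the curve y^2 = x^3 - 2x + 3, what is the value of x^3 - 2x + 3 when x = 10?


Compute x^3 - 2x + 3 at x = 10:
x^3 = 10^3 = 1000
(-2)*x = (-2)*10 = -20
Sum: 1000 - 20 + 3 = 983

983


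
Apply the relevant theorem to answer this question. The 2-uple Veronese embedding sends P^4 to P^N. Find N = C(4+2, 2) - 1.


The Veronese embedding v_d: P^n -> P^N maps each point to all
degree-d monomials in n+1 homogeneous coordinates.
N = C(n+d, d) - 1
N = C(4+2, 2) - 1
N = C(6, 2) - 1
C(6, 2) = 15
N = 15 - 1 = 14

14


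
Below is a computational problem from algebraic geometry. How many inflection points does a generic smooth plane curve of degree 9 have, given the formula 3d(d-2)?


For a general smooth plane curve C of degree d, the inflection points are
the intersection of C with its Hessian curve, which has degree 3(d-2).
By Bezout, the total intersection number is d * 3(d-2) = 9 * 21 = 189.
For a general curve every flex is ordinary, so each contributes
multiplicity 1 to C·Hess(C), and the number of distinct inflection
points is 3d(d-2).
Inflection points = 3*9*(9-2) = 3*9*7 = 189

189


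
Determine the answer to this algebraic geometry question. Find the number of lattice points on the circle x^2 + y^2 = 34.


Systematically check integer values of x where x^2 <= 34.
For each valid x, check if 34 - x^2 is a perfect square.
x=3: 34 - 9 = 25, sqrt = 5 (valid)
x=5: 34 - 25 = 9, sqrt = 3 (valid)
Total integer solutions found: 8

8


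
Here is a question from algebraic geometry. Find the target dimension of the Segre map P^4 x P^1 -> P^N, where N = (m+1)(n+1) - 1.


The Segre embedding maps P^m x P^n into P^N via
all products of coordinates from each factor.
N = (m+1)(n+1) - 1
N = (4+1)(1+1) - 1
N = 5*2 - 1
N = 10 - 1 = 9

9


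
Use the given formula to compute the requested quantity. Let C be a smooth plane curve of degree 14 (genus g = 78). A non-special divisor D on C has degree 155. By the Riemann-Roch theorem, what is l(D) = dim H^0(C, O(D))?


First, compute the genus of a smooth plane curve of degree 14:
g = (d-1)(d-2)/2 = (14-1)(14-2)/2 = 78
For a non-special divisor D (i.e., h^1(D) = 0), Riemann-Roch gives:
l(D) = deg(D) - g + 1
Since deg(D) = 155 >= 2g - 1 = 155, D is non-special.
l(D) = 155 - 78 + 1 = 78

78


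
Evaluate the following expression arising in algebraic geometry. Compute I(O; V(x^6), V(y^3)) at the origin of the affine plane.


The intersection multiplicity of V(x^a) and V(y^b) at the origin is:
I(O; V(x^6), V(y^3)) = dim_k(k[x,y]/(x^6, y^3))
A basis for k[x,y]/(x^6, y^3) is the set of monomials x^i * y^j
where 0 <= i < 6 and 0 <= j < 3.
The number of such monomials is 6 * 3 = 18

18


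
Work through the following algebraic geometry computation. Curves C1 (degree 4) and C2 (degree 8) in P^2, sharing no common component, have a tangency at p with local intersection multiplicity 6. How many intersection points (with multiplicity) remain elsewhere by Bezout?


By Bezout's theorem, the total intersection number is d1 * d2.
Total = 4 * 8 = 32
Intersection multiplicity at p = 6
Remaining intersections = 32 - 6 = 26

26


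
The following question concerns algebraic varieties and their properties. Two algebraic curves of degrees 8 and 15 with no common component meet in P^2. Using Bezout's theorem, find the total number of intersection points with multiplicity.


Bezout's theorem states the intersection count equals the product of degrees.
Intersection count = 8 * 15 = 120

120


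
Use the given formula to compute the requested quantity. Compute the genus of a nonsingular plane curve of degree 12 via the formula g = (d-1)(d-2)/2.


Using the genus formula for smooth plane curves:
g = (d-1)(d-2)/2
g = (12-1)(12-2)/2
g = 11*10/2
g = 110/2 = 55

55


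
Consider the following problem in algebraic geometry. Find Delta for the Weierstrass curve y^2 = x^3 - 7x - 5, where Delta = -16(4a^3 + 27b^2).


Compute each component:
4a^3 = 4*(-7)^3 = 4*(-343) = -1372
27b^2 = 27*(-5)^2 = 27*25 = 675
4a^3 + 27b^2 = -1372 + 675 = -697
Delta = -16*(-697) = 11152

11152


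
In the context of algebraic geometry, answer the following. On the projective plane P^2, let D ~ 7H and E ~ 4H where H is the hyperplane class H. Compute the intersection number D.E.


Using bilinearity of the intersection pairing on the projective plane P^2:
(aH).(bH) = ab * (H.H)
We have H^2 = 1 (Bezout).
D.E = (7H).(4H) = 7*4*1
= 28*1
= 28

28


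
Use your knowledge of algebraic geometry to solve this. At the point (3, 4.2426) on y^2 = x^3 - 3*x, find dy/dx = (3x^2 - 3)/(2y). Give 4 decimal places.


Using implicit differentiation of y^2 = x^3 - 3*x:
2y * dy/dx = 3x^2 - 3
dy/dx = (3x^2 - 3)/(2y)
Numerator: 3*3^2 - 3 = 24
Denominator: 2*4.2426 = 8.4852
dy/dx = 24/8.4852 = 2.8285

2.8285


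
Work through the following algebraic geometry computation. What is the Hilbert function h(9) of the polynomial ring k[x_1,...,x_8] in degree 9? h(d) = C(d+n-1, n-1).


The Hilbert function for the polynomial ring in 8 variables is:
h(d) = C(d+n-1, n-1)
h(9) = C(9+8-1, 8-1) = C(16, 7)
= 16! / (7! * 9!)
= 11440

11440


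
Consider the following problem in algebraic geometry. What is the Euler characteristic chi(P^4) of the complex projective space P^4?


The complex projective space P^4 has one cell in each even real dimension 0, 2, ..., 8.
The cohomology groups are H^{2k}(P^4) = Z for k = 0,...,4, and 0 otherwise.
Euler characteristic = sum of Betti numbers = 1 per even-dimensional cohomology group.
chi(P^4) = 4 + 1 = 5

5


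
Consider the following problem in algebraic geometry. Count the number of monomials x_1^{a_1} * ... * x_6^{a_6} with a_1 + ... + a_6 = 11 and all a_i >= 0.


The number of degree-11 monomials in 6 variables is C(d+n-1, n-1).
= C(11+6-1, 6-1) = C(16, 5)
= 4368

4368


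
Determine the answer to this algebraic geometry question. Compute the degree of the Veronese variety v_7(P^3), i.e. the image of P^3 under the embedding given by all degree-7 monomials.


The Veronese variety v_7(P^3) has degree d^r.
d^r = 7^3 = 343

343


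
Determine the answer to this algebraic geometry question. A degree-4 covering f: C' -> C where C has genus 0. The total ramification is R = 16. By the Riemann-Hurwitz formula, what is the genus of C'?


Riemann-Hurwitz formula: 2g' - 2 = d(2g - 2) + R
Given: d = 4, g = 0, R = 16
2g' - 2 = 4*(2*0 - 2) + 16
2g' - 2 = 4*(-2) + 16
2g' - 2 = -8 + 16 = 8
2g' = 10
g' = 5

5


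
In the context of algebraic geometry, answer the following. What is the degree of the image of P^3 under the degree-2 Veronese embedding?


The Veronese variety v_2(P^3) has degree d^r.
d^r = 2^3 = 8

8


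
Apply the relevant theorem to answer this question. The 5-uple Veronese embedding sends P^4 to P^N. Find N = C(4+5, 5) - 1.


The Veronese embedding v_d: P^n -> P^N maps each point to all
degree-d monomials in n+1 homogeneous coordinates.
N = C(n+d, d) - 1
N = C(4+5, 5) - 1
N = C(9, 5) - 1
C(9, 5) = 126
N = 126 - 1 = 125

125


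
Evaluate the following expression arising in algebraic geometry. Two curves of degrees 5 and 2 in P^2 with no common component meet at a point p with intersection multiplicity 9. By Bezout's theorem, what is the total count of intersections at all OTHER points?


By Bezout's theorem, the total intersection number is d1 * d2.
Total = 5 * 2 = 10
Intersection multiplicity at p = 9
Remaining intersections = 10 - 9 = 1

1


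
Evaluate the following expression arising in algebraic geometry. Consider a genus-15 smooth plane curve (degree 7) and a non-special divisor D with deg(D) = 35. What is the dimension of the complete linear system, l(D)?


First, compute the genus of a smooth plane curve of degree 7:
g = (d-1)(d-2)/2 = (7-1)(7-2)/2 = 15
For a non-special divisor D (i.e., h^1(D) = 0), Riemann-Roch gives:
l(D) = deg(D) - g + 1
Since deg(D) = 35 >= 2g - 1 = 29, D is non-special.
l(D) = 35 - 15 + 1 = 21

21


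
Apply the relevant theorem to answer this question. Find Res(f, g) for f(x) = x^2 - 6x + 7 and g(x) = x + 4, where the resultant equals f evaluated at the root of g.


For Res(f, x - c), we evaluate f at x = c.
f(-4) = (-4)^2 - 6*(-4) + 7
= 16 + 24 + 7
= 40 + 7 = 47
Res(f, g) = 47

47


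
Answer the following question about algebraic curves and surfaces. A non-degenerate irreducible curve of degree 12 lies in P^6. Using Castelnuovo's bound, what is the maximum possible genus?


Castelnuovo's bound: write d - 1 = m(r-1) + epsilon with 0 <= epsilon < r-1.
d - 1 = 12 - 1 = 11
r - 1 = 6 - 1 = 5
11 = 2*5 + 1, so m = 2, epsilon = 1
pi(d, r) = m(m-1)(r-1)/2 + m*epsilon
= 2*1*5/2 + 2*1
= 10/2 + 2
= 5 + 2 = 7

7


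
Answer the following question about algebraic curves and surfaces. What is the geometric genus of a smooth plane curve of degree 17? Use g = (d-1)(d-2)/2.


Using the genus formula for smooth plane curves:
g = (d-1)(d-2)/2
g = (17-1)(17-2)/2
g = 16*15/2
g = 240/2 = 120

120


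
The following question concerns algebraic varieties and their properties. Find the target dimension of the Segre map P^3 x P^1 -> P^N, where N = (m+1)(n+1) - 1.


The Segre embedding maps P^m x P^n into P^N via
all products of coordinates from each factor.
N = (m+1)(n+1) - 1
N = (3+1)(1+1) - 1
N = 4*2 - 1
N = 8 - 1 = 7

7


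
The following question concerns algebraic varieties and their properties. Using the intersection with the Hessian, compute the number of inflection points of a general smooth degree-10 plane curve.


For a general smooth plane curve C of degree d, the inflection points are
the intersection of C with its Hessian curve, which has degree 3(d-2).
By Bezout, the total intersection number is d * 3(d-2) = 10 * 24 = 240.
For a general curve every flex is ordinary, so each contributes
multiplicity 1 to C·Hess(C), and the number of distinct inflection
points is 3d(d-2).
Inflection points = 3*10*(10-2) = 3*10*8 = 240

240


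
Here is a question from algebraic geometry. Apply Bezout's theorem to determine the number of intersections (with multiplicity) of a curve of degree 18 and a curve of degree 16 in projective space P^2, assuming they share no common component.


Bezout's theorem states the intersection count equals the product of degrees.
Intersection count = 18 * 16 = 288

288


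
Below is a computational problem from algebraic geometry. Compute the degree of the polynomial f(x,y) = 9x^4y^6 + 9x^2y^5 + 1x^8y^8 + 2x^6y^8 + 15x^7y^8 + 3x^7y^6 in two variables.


Examine each term for its total degree (sum of exponents).
  Term '9x^4y^6' has total degree 4+6 = 10.
  Term '9x^2y^5' has total degree 2+5 = 7.
  Term '1x^8y^8' has total degree 8+8 = 16.
  Term '2x^6y^8' has total degree 6+8 = 14.
  Term '15x^7y^8' has total degree 7+8 = 15.
  Term '3x^7y^6' has total degree 7+6 = 13.
The maximum total degree among all terms is 16.

16


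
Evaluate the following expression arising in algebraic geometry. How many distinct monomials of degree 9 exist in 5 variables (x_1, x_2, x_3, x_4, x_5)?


The number of degree-9 monomials in 5 variables is C(d+n-1, n-1).
= C(9+5-1, 5-1) = C(13, 4)
= 715

715


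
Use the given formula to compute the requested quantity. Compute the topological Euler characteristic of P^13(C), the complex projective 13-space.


The complex projective space P^13 has one cell in each even real dimension 0, 2, ..., 26.
The cohomology groups are H^{2k}(P^13) = Z for k = 0,...,13, and 0 otherwise.
Euler characteristic = sum of Betti numbers = 1 per even-dimensional cohomology group.
chi(P^13) = 13 + 1 = 14

14


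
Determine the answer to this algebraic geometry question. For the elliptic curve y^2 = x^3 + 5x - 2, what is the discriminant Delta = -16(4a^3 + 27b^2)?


Compute each component:
4a^3 = 4*5^3 = 4*125 = 500
27b^2 = 27*(-2)^2 = 27*4 = 108
4a^3 + 27b^2 = 500 + 108 = 608
Delta = -16*608 = -9728

-9728


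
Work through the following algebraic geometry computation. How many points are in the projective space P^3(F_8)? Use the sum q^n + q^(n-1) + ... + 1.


P^3(F_8) has (q^(n+1) - 1)/(q - 1) points.
= 8^3 + 8^2 + 8^1 + 8^0
= 512 + 64 + 8 + 1
= 585

585


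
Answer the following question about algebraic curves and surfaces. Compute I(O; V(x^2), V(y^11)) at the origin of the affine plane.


The intersection multiplicity of V(x^a) and V(y^b) at the origin is:
I(O; V(x^2), V(y^11)) = dim_k(k[x,y]/(x^2, y^11))
A basis for k[x,y]/(x^2, y^11) is the set of monomials x^i * y^j
where 0 <= i < 2 and 0 <= j < 11.
The number of such monomials is 2 * 11 = 22

22


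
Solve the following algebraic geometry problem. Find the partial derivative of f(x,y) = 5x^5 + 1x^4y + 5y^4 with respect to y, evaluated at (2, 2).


df/dy = 1*x^4 + 4*5*y^3
At (2,2): 1*2^4 + 4*5*2^3
= 16 + 160
= 176

176


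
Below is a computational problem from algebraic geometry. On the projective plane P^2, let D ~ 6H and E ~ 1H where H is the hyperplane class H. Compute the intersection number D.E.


Using bilinearity of the intersection pairing on the projective plane P^2:
(aH).(bH) = ab * (H.H)
We have H^2 = 1 (Bezout).
D.E = (6H).(1H) = 6*1*1
= 6*1
= 6

6


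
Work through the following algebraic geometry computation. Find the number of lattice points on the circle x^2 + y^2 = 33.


Systematically check integer values of x where x^2 <= 33.
For each valid x, check if 33 - x^2 is a perfect square.
Total integer solutions found: 0

0


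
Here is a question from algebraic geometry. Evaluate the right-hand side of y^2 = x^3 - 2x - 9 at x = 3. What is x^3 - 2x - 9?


Compute x^3 - 2x - 9 at x = 3:
x^3 = 3^3 = 27
(-2)*x = (-2)*3 = -6
Sum: 27 - 6 - 9 = 12

12


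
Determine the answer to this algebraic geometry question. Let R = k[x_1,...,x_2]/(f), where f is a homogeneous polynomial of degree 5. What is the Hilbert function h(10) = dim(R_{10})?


For R = k[x_1,...,x_n]/(f) with f homogeneous of degree e:
The Hilbert series is (1 - t^e)/(1 - t)^n.
So h(d) = C(d+n-1, n-1) - C(d-e+n-1, n-1) for d >= e.
With n=2, e=5, d=10:
C(10+2-1, 2-1) = C(11, 1) = 11
C(10-5+2-1, 2-1) = C(6, 1) = 6
h(10) = 11 - 6 = 5

5


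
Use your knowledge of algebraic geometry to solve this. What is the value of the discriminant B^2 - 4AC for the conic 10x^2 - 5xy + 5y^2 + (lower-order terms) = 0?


The discriminant of a conic Ax^2 + Bxy + Cy^2 + ... = 0 is B^2 - 4AC.
B^2 = (-5)^2 = 25
4AC = 4*10*5 = 200
Discriminant = 25 - 200 = -175

-175


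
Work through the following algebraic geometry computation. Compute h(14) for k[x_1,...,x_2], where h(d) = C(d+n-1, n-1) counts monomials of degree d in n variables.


The Hilbert function for the polynomial ring in 2 variables is:
h(d) = C(d+n-1, n-1)
h(14) = C(14+2-1, 2-1) = C(15, 1)
= 15! / (1! * 14!)
= 15

15


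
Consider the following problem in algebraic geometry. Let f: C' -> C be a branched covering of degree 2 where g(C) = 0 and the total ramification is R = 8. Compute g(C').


Riemann-Hurwitz formula: 2g' - 2 = d(2g - 2) + R
Given: d = 2, g = 0, R = 8
2g' - 2 = 2*(2*0 - 2) + 8
2g' - 2 = 2*(-2) + 8
2g' - 2 = -4 + 8 = 4
2g' = 6
g' = 3

3


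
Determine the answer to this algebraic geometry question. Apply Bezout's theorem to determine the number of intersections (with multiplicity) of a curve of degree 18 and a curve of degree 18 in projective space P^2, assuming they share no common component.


Bezout's theorem states the intersection count equals the product of degrees.
Intersection count = 18 * 18 = 324

324


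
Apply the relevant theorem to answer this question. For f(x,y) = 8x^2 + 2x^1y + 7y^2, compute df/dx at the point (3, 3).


df/dx = 2*8*x^1 + 1*2*x^0*y
At (3,3): 2*8*3^1 + 1*2*3^0*3
= 48 + 6
= 54

54


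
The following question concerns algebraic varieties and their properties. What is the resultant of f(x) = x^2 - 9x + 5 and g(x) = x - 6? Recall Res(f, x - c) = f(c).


For Res(f, x - c), we evaluate f at x = c.
f(6) = 6^2 - 9*6 + 5
= 36 - 54 + 5
= -18 + 5 = -13
Res(f, g) = -13

-13


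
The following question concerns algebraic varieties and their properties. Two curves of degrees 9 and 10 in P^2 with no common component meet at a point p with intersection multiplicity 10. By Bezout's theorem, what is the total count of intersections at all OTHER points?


By Bezout's theorem, the total intersection number is d1 * d2.
Total = 9 * 10 = 90
Intersection multiplicity at p = 10
Remaining intersections = 90 - 10 = 80

80


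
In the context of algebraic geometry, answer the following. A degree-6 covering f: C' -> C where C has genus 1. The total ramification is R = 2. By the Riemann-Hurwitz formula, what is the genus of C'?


Riemann-Hurwitz formula: 2g' - 2 = d(2g - 2) + R
Given: d = 6, g = 1, R = 2
2g' - 2 = 6*(2*1 - 2) + 2
2g' - 2 = 6*0 + 2
2g' - 2 = 0 + 2 = 2
2g' = 4
g' = 2

2


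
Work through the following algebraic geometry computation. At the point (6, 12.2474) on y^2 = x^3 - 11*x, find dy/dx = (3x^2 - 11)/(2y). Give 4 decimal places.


Using implicit differentiation of y^2 = x^3 - 11*x:
2y * dy/dx = 3x^2 - 11
dy/dx = (3x^2 - 11)/(2y)
Numerator: 3*6^2 - 11 = 97
Denominator: 2*12.2474 = 24.4948
dy/dx = 97/24.4948 = 3.9600

3.9600


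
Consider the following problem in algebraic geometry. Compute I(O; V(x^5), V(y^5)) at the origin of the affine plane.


The intersection multiplicity of V(x^a) and V(y^b) at the origin is:
I(O; V(x^5), V(y^5)) = dim_k(k[x,y]/(x^5, y^5))
A basis for k[x,y]/(x^5, y^5) is the set of monomials x^i * y^j
where 0 <= i < 5 and 0 <= j < 5.
The number of such monomials is 5 * 5 = 25

25


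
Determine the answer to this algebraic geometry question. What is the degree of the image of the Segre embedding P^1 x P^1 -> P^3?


The degree of the Segre variety P^1 x P^1 is C(m+n, m).
= C(2, 1)
= 2

2


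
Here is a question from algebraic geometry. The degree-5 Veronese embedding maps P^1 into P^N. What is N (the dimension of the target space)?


The Veronese embedding v_d: P^n -> P^N maps each point to all
degree-d monomials in n+1 homogeneous coordinates.
N = C(n+d, d) - 1
N = C(1+5, 5) - 1
N = C(6, 5) - 1
C(6, 5) = 6
N = 6 - 1 = 5

5


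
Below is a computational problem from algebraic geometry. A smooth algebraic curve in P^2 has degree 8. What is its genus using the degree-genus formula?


Using the genus formula for smooth plane curves:
g = (d-1)(d-2)/2
g = (8-1)(8-2)/2
g = 7*6/2
g = 42/2 = 21

21


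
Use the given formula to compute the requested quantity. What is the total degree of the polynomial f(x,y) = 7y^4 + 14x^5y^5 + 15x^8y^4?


Examine each term for its total degree (sum of exponents).
  Term '7y^4' has total degree 0+4 = 4.
  Term '14x^5y^5' has total degree 5+5 = 10.
  Term '15x^8y^4' has total degree 8+4 = 12.
The maximum total degree among all terms is 12.

12


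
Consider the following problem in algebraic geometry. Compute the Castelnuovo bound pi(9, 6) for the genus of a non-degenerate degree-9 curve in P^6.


Castelnuovo's bound: write d - 1 = m(r-1) + epsilon with 0 <= epsilon < r-1.
d - 1 = 9 - 1 = 8
r - 1 = 6 - 1 = 5
8 = 1*5 + 3, so m = 1, epsilon = 3
pi(d, r) = m(m-1)(r-1)/2 + m*epsilon
= 1*0*5/2 + 1*3
= 0/2 + 3
= 0 + 3 = 3

3
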